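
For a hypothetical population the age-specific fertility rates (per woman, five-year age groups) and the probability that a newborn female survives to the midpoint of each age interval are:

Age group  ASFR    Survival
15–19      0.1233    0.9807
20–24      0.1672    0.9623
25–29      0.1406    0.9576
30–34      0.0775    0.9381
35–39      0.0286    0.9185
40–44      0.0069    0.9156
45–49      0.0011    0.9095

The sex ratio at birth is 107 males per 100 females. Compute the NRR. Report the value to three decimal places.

Proportion female at birth = 100 / (100 + 107) = 0.48309.
Each age group contributes 5 × ASFR × survival:
  15–19: 5 × 0.1233 × 0.9807 = 0.60460
  20–24: 5 × 0.1672 × 0.9623 = 0.80448
  25–29: 5 × 0.1406 × 0.9576 = 0.67319
  30–34: 5 × 0.0775 × 0.9381 = 0.36351
  35–39: 5 × 0.0286 × 0.9185 = 0.13135
  40–44: 5 × 0.0069 × 0.9156 = 0.03159
  45–49: 5 × 0.0011 × 0.9095 = 0.00500
Sum = 2.61372
NRR = 0.48309 × 2.61372 = 1.26266
An NRR exceeding 1 indicates intrinsic growth under these rates.

1.263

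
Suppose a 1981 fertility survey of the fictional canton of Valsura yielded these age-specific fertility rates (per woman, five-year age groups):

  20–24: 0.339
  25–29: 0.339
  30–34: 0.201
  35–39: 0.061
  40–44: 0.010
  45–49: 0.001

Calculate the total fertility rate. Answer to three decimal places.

Sum of ASFRs = 0.339 + 0.339 + 0.201 + 0.061 + 0.010 + 0.001 = 0.951
TFR = 5 × 0.951 = 4.755

4.755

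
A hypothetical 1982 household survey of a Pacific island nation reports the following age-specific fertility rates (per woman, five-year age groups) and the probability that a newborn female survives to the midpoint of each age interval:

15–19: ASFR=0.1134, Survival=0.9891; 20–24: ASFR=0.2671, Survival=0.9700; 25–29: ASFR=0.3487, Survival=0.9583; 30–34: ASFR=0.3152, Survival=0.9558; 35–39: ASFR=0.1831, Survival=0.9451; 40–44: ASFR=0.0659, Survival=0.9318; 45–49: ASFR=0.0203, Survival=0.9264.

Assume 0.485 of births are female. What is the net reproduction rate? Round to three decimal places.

Proportion female at birth = 0.485.
Survival-weighted fertility by age (5·fₓ·Sₓ):
  15–19: 5 × 0.1134 × 0.9891 = 0.56082
  20–24: 5 × 0.2671 × 0.9700 = 1.29544
  25–29: 5 × 0.3487 × 0.9583 = 1.67080
  30–34: 5 × 0.3152 × 0.9558 = 1.50634
  35–39: 5 × 0.1831 × 0.9451 = 0.86524
  40–44: 5 × 0.0659 × 0.9318 = 0.30703
  45–49: 5 × 0.0203 × 0.9264 = 0.09403
Sum = 6.29970
NRR = 0.485 × 6.29970 = 3.05535
NRR > 1, so each generation more than replaces itself.

3.055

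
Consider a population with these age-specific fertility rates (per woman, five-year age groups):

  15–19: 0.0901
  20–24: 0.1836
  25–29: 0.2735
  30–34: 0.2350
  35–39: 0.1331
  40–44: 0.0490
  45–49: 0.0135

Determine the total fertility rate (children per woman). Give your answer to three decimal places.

Sum of ASFRs = 0.0901 + 0.1836 + 0.2735 + 0.2350 + 0.1331 + 0.0490 + 0.0135 = 0.9778
TFR = 5 × 0.9778 = 4.889

4.889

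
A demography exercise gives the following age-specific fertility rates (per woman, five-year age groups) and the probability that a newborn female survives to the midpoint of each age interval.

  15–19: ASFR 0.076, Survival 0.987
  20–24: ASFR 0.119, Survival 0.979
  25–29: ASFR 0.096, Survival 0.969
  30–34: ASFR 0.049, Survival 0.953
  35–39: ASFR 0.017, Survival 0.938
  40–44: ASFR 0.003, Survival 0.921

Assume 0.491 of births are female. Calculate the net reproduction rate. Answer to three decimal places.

Proportion female at birth = 0.491.
Each age group contributes 5 × ASFR × survival:
  15–19: 5 × 0.076 × 0.987 = 0.37506
  20–24: 5 × 0.119 × 0.979 = 0.58251
  25–29: 5 × 0.096 × 0.969 = 0.46512
  30–34: 5 × 0.049 × 0.953 = 0.23349
  35–39: 5 × 0.017 × 0.938 = 0.07973
  40–44: 5 × 0.003 × 0.921 = 0.01382
Sum = 1.74973
NRR = 0.491 × 1.74973 = 0.85912
NRR < 1, so the cohort does not fully replace itself.

0.859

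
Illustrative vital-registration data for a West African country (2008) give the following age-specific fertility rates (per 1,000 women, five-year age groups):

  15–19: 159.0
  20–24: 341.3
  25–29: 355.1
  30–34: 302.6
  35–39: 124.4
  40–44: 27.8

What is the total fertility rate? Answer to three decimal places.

6.551

Sum of ASFRs = 159.0 + 341.3 + 355.1 + 302.6 + 124.4 + 27.8 = 1310.2
TFR = 5 × 1310.2 / 1000 = 6.551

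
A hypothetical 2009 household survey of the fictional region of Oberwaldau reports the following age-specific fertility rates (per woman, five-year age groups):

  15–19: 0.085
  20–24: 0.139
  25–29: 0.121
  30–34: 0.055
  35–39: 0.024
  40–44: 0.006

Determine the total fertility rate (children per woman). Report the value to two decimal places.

Sum of ASFRs = 0.085 + 0.139 + 0.121 + 0.055 + 0.024 + 0.006 = 0.430
TFR = 5 × 0.430 = 2.15

2.15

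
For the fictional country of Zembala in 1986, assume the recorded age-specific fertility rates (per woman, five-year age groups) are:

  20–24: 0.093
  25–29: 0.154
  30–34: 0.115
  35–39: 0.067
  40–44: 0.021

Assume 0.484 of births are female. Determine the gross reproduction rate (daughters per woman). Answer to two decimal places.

1.09

Proportion female at birth = 0.484.
Sum of ASFRs = 0.093 + 0.154 + 0.115 + 0.067 + 0.021 = 0.450
TFR = 5 × 0.450 = 2.25
GRR = 0.484 × 2.25 = 1.08900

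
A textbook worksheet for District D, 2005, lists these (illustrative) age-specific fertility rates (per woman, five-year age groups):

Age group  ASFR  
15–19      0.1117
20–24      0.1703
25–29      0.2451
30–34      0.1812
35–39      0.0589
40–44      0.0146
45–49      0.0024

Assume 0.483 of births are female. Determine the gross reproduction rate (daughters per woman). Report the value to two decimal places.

1.89

Proportion female at birth = 0.483.
Sum of ASFRs = 0.1117 + 0.1703 + 0.2451 + 0.1812 + 0.0589 + 0.0146 + 0.0024 = 0.7842
TFR = 5 × 0.7842 = 3.921
GRR = 0.483 × 3.921 = 1.89384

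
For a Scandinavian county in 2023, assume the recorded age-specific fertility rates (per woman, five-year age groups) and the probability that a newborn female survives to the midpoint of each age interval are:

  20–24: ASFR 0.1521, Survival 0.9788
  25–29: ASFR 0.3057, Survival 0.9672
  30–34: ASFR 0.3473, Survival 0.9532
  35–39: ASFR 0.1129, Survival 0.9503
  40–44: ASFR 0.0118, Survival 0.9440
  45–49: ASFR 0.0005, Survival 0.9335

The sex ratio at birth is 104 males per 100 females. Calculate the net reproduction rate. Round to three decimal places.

Proportion female at birth = 100 / (100 + 104) = 0.49020.
Weighting each age-specific rate by interval width and survival:
  20–24: 5 × 0.1521 × 0.9788 = 0.74438
  25–29: 5 × 0.3057 × 0.9672 = 1.47837
  30–34: 5 × 0.3473 × 0.9532 = 1.65523
  35–39: 5 × 0.1129 × 0.9503 = 0.53644
  40–44: 5 × 0.0118 × 0.9440 = 0.05570
  45–49: 5 × 0.0005 × 0.9335 = 0.00233
Sum = 4.47245
NRR = 0.49020 × 4.47245 = 2.19239
With NRR above 1 the population is above replacement fertility.

2.192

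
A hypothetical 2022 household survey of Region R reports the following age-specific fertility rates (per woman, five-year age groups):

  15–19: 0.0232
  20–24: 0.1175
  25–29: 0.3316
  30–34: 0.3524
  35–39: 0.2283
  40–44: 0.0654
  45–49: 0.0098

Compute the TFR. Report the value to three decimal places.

5.641

Sum of ASFRs = 0.0232 + 0.1175 + 0.3316 + 0.3524 + 0.2283 + 0.0654 + 0.0098 = 1.1282
TFR = 5 × 1.1282 = 5.641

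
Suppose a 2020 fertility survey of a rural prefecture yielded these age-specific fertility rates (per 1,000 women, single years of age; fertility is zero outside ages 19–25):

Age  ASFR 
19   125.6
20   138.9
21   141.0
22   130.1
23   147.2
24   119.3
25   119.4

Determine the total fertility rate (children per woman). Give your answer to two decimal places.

0.92

Sum of ASFRs = 125.6 + 138.9 + 141.0 + 130.1 + 147.2 + 119.3 + 119.4 = 921.5
TFR = 921.5 / 1000 = 0.9215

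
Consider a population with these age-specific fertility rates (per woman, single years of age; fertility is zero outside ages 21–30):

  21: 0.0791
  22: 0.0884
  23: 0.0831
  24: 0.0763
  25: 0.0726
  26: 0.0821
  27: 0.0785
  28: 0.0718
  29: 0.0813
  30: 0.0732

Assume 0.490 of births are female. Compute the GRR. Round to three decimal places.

0.385

Proportion female at birth = 0.490.
Sum of ASFRs = 0.0791 + 0.0884 + 0.0831 + 0.0763 + 0.0726 + 0.0821 + 0.0785 + 0.0718 + 0.0813 + 0.0732 = 0.7864
TFR = 0.7864
GRR = 0.490 × 0.7864 = 0.38534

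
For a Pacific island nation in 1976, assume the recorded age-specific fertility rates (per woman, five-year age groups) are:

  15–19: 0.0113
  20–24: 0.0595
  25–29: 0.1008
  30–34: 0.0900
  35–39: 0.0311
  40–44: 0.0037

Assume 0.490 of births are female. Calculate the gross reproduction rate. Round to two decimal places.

0.73

Proportion female at birth = 0.490.
Sum of ASFRs = 0.0113 + 0.0595 + 0.1008 + 0.0900 + 0.0311 + 0.0037 = 0.2964
TFR = 5 × 0.2964 = 1.482
GRR = 0.490 × 1.482 = 0.72618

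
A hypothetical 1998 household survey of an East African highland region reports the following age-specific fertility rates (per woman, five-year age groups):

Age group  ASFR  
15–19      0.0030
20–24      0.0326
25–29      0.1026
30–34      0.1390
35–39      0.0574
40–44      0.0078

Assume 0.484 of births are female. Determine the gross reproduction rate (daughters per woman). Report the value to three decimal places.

Proportion female at birth = 0.484.
Sum of ASFRs = 0.0030 + 0.0326 + 0.1026 + 0.1390 + 0.0574 + 0.0078 = 0.3424
TFR = 5 × 0.3424 = 1.712
GRR = 0.484 × 1.712 = 0.82861

0.829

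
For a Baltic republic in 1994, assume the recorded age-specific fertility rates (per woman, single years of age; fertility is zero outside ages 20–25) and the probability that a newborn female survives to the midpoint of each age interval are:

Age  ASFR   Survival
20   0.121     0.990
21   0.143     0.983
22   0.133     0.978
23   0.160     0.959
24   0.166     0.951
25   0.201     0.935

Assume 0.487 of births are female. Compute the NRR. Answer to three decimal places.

0.433

Proportion female at birth = 0.487.
Survival-weighted fertility by age (1·fₓ·Sₓ):
  20: 1 × 0.121 × 0.990 = 0.11979
  21: 1 × 0.143 × 0.983 = 0.14057
  22: 1 × 0.133 × 0.978 = 0.13007
  23: 1 × 0.160 × 0.959 = 0.15344
  24: 1 × 0.166 × 0.951 = 0.15787
  25: 1 × 0.201 × 0.935 = 0.18794
Sum = 0.88968
NRR = 0.487 × 0.88968 = 0.43327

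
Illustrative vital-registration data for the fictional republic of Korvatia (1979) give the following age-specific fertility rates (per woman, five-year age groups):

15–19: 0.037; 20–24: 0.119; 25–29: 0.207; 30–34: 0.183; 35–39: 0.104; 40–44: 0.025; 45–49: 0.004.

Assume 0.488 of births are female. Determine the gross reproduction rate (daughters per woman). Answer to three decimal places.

Proportion female at birth = 0.488.
Sum of ASFRs = 0.037 + 0.119 + 0.207 + 0.183 + 0.104 + 0.025 + 0.004 = 0.679
TFR = 5 × 0.679 = 3.395
GRR = 0.488 × 3.395 = 1.65676

1.657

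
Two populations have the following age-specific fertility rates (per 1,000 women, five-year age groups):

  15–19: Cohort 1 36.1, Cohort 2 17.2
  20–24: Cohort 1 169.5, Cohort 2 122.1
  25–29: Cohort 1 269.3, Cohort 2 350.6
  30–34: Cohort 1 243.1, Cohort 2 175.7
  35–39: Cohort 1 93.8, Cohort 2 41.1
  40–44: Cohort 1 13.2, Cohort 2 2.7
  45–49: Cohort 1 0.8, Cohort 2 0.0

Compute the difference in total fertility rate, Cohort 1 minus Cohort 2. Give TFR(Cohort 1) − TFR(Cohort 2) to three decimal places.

0.582

Cohort 1:
  Sum of ASFRs = 36.1 + 169.5 + 269.3 + 243.1 + 93.8 + 13.2 + 0.8 = 825.8
  TFR = 5 × 825.8 / 1000 = 4.129
Cohort 2:
  Sum of ASFRs = 17.2 + 122.1 + 350.6 + 175.7 + 41.1 + 2.7 + 0.0 = 709.4
  TFR = 5 × 709.4 / 1000 = 3.547
Difference = 4.129 − 3.547 = 0.582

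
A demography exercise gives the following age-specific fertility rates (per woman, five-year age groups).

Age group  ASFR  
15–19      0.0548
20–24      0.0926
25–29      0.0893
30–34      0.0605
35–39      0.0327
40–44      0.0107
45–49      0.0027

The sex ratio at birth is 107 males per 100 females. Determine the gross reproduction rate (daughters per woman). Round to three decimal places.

Proportion female at birth = 100 / (100 + 107) = 0.48309.
Sum of ASFRs = 0.0548 + 0.0926 + 0.0893 + 0.0605 + 0.0327 + 0.0107 + 0.0027 = 0.3433
TFR = 5 × 0.3433 = 1.7165
GRR = 0.48309 × 1.7165 = 0.82922

0.829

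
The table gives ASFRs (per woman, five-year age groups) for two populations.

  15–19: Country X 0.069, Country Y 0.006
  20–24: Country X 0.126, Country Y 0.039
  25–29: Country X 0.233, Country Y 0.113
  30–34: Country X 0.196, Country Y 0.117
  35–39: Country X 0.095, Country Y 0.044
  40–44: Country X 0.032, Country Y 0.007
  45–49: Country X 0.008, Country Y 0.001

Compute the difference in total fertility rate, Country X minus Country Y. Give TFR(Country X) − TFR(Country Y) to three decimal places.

Country X:
  Sum of ASFRs = 0.069 + 0.126 + 0.233 + 0.196 + 0.095 + 0.032 + 0.008 = 0.759
  TFR = 5 × 0.759 = 3.795
Country Y:
  Sum of ASFRs = 0.006 + 0.039 + 0.113 + 0.117 + 0.044 + 0.007 + 0.001 = 0.327
  TFR = 5 × 0.327 = 1.635
Difference = 3.795 − 1.635 = 2.16

2.160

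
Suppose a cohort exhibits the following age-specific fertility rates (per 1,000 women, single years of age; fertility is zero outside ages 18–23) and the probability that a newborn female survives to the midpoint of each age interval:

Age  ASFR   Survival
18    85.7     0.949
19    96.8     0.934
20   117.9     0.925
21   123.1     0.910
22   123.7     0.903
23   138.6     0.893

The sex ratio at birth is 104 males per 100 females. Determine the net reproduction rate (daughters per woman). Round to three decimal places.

0.308

Proportion female at birth = 100 / (100 + 104) = 0.49020.
Per-age-group product (1 × ASFR × survival probability):
  18: 1 × 85.7/1000 × 0.949 = 0.08133
  19: 1 × 96.8/1000 × 0.934 = 0.09041
  20: 1 × 117.9/1000 × 0.925 = 0.10906
  21: 1 × 123.1/1000 × 0.910 = 0.11202
  22: 1 × 123.7/1000 × 0.903 = 0.11170
  23: 1 × 138.6/1000 × 0.893 = 0.12377
Sum = 0.62829
NRR = 0.49020 × 0.62829 = 0.30799
With NRR below 1 the population is below replacement fertility.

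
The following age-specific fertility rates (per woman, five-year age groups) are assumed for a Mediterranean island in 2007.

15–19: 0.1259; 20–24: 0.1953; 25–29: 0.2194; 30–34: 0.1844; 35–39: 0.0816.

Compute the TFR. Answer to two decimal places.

4.03

Sum of ASFRs = 0.1259 + 0.1953 + 0.2194 + 0.1844 + 0.0816 = 0.8066
TFR = 5 × 0.8066 = 4.033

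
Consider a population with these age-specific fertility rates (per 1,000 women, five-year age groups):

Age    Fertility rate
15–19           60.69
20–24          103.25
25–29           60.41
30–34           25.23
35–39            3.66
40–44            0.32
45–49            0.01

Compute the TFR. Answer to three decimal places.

1.268

Sum of ASFRs = 60.69 + 103.25 + 60.41 + 25.23 + 3.66 + 0.32 + 0.01 = 253.57
TFR = 5 × 253.57 / 1000 = 1.26785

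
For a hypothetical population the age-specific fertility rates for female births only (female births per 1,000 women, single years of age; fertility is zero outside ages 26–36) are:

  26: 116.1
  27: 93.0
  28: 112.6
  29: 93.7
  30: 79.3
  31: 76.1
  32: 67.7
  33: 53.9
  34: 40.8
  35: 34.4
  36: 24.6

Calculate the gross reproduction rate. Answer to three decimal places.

0.792

Sum of female ASFRs = 116.1 + 93.0 + 112.6 + 93.7 + 79.3 + 76.1 + 67.7 + 53.9 + 40.8 + 34.4 + 24.6 = 792.2
GRR = 792.2 / 1000 = 0.7922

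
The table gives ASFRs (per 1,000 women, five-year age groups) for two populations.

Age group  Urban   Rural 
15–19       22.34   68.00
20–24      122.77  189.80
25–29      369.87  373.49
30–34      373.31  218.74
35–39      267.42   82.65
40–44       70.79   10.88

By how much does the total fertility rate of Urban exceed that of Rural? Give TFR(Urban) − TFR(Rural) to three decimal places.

Urban:
  Sum of ASFRs = 22.34 + 122.77 + 369.87 + 373.31 + 267.42 + 70.79 = 1226.50
  TFR = 5 × 1226.50 / 1000 = 6.1325
Rural:
  Sum of ASFRs = 68.00 + 189.80 + 373.49 + 218.74 + 82.65 + 10.88 = 943.56
  TFR = 5 × 943.56 / 1000 = 4.7178
Difference = 6.1325 − 4.7178 = 1.4147

1.415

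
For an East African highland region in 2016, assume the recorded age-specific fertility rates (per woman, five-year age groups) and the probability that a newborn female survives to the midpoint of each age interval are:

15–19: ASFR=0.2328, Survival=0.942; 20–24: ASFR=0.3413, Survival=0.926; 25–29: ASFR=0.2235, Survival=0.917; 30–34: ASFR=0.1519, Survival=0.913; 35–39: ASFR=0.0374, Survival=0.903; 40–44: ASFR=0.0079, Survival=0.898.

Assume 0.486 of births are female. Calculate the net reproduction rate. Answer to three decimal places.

2.235

Proportion female at birth = 0.486.
Survival-weighted fertility by age (5·fₓ·Sₓ):
  15–19: 5 × 0.2328 × 0.942 = 1.09649
  20–24: 5 × 0.3413 × 0.926 = 1.58022
  25–29: 5 × 0.2235 × 0.917 = 1.02475
  30–34: 5 × 0.1519 × 0.913 = 0.69342
  35–39: 5 × 0.0374 × 0.903 = 0.16886
  40–44: 5 × 0.0079 × 0.898 = 0.03547
Sum = 4.59921
NRR = 0.486 × 4.59921 = 2.23522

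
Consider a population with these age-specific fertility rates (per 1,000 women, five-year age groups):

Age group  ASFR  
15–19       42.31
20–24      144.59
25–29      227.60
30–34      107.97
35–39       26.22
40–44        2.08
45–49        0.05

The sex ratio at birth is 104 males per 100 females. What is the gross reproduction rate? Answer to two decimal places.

Proportion female at birth = 100 / (100 + 104) = 0.49020.
Sum of ASFRs = 42.31 + 144.59 + 227.60 + 107.97 + 26.22 + 2.08 + 0.05 = 550.82
TFR = 5 × 550.82 / 1000 = 2.7541
GRR = 0.49020 × 2.7541 = 1.35006

1.35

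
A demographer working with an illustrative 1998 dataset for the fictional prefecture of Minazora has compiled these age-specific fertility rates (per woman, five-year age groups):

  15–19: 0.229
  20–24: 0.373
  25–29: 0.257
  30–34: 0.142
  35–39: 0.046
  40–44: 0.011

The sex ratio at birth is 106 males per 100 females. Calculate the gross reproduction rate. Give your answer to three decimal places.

Proportion female at birth = 100 / (100 + 106) = 0.48544.
Sum of ASFRs = 0.229 + 0.373 + 0.257 + 0.142 + 0.046 + 0.011 = 1.058
TFR = 5 × 1.058 = 5.29
GRR = 0.48544 × 5.29 = 2.56798

2.568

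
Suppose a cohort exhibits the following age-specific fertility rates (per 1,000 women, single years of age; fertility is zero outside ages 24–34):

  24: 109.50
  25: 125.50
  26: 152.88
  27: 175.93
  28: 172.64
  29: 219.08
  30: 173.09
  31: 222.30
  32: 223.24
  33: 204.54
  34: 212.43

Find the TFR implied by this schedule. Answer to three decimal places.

1.991

Sum of ASFRs = 109.50 + 125.50 + 152.88 + 175.93 + 172.64 + 219.08 + 173.09 + 222.30 + 223.24 + 204.54 + 212.43 = 1991.13
TFR = 1991.13 / 1000 = 1.99113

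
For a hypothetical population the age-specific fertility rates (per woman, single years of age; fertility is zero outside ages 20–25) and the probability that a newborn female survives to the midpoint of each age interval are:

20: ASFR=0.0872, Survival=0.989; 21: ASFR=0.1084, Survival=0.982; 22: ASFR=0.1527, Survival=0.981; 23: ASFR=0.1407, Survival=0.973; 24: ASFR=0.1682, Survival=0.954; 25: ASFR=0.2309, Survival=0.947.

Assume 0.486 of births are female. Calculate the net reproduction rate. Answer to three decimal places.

Proportion female at birth = 0.486.
Per-age-group product (1 × ASFR × survival probability):
  20: 1 × 0.0872 × 0.989 = 0.08624
  21: 1 × 0.1084 × 0.982 = 0.10645
  22: 1 × 0.1527 × 0.981 = 0.14980
  23: 1 × 0.1407 × 0.973 = 0.13690
  24: 1 × 0.1682 × 0.954 = 0.16046
  25: 1 × 0.2309 × 0.947 = 0.21866
Sum = 0.85851
NRR = 0.486 × 0.85851 = 0.41724

0.417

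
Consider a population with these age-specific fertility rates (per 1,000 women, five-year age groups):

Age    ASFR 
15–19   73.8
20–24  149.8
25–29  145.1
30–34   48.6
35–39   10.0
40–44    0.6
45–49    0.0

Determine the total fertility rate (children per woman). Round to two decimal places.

Sum of ASFRs = 73.8 + 149.8 + 145.1 + 48.6 + 10.0 + 0.6 + 0.0 = 427.9
TFR = 5 × 427.9 / 1000 = 2.1395

2.14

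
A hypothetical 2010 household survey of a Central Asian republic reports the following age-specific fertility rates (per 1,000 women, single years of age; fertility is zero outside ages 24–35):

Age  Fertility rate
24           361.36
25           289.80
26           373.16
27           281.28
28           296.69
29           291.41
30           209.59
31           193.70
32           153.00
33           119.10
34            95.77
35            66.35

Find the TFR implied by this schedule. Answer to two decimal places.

2.73

Sum of ASFRs = 361.36 + 289.80 + 373.16 + 281.28 + 296.69 + 291.41 + 209.59 + 193.70 + 153.00 + 119.10 + 95.77 + 66.35 = 2731.21
TFR = 2731.21 / 1000 = 2.73121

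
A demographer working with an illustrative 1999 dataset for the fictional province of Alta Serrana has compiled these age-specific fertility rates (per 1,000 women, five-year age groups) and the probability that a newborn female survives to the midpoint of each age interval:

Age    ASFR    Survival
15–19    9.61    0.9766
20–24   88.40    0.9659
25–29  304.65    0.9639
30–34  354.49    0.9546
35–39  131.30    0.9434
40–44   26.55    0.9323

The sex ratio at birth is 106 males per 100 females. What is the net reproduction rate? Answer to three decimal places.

Proportion female at birth = 100 / (100 + 106) = 0.48544.
Per-age-group product (5 × ASFR × survival probability):
  15–19: 5 × 9.61/1000 × 0.9766 = 0.04693
  20–24: 5 × 88.40/1000 × 0.9659 = 0.42693
  25–29: 5 × 304.65/1000 × 0.9639 = 1.46826
  30–34: 5 × 354.49/1000 × 0.9546 = 1.69198
  35–39: 5 × 131.30/1000 × 0.9434 = 0.61934
  40–44: 5 × 26.55/1000 × 0.9323 = 0.12376
Sum = 4.37720
NRR = 0.48544 × 4.37720 = 2.12487
An NRR exceeding 1 indicates intrinsic growth under these rates.

2.125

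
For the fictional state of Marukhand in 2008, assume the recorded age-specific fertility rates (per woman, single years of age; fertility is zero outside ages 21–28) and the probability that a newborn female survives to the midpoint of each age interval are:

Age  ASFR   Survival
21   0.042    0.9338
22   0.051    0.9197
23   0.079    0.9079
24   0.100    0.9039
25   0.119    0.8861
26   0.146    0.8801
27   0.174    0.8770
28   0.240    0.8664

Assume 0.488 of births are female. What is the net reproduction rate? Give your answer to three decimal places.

Proportion female at birth = 0.488.
Per-age-group product (1 × ASFR × survival probability):
  21: 1 × 0.042 × 0.9338 = 0.03922
  22: 1 × 0.051 × 0.9197 = 0.04690
  23: 1 × 0.079 × 0.9079 = 0.07172
  24: 1 × 0.100 × 0.9039 = 0.09039
  25: 1 × 0.119 × 0.8861 = 0.10545
  26: 1 × 0.146 × 0.8801 = 0.12849
  27: 1 × 0.174 × 0.8770 = 0.15260
  28: 1 × 0.240 × 0.8664 = 0.20794
Sum = 0.84271
NRR = 0.488 × 0.84271 = 0.41124
With NRR below 1 the population is below replacement fertility.

0.411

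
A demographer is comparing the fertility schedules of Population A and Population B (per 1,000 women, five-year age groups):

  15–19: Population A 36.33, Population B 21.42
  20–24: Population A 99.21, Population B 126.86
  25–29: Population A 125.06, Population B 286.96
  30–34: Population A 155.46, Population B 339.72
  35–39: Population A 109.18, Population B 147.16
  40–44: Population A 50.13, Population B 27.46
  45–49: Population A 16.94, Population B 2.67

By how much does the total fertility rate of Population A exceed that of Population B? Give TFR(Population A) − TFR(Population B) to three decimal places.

Population A:
  Sum of ASFRs = 36.33 + 99.21 + 125.06 + 155.46 + 109.18 + 50.13 + 16.94 = 592.31
  TFR = 5 × 592.31 / 1000 = 2.96155
Population B:
  Sum of ASFRs = 21.42 + 126.86 + 286.96 + 339.72 + 147.16 + 27.46 + 2.67 = 952.25
  TFR = 5 × 952.25 / 1000 = 4.76125
Difference = 2.96155 − 4.76125 = -1.7997

-1.800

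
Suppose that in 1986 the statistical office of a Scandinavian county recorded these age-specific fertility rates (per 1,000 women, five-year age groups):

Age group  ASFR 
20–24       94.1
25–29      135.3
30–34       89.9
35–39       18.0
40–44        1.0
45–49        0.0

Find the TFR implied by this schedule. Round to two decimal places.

Sum of ASFRs = 94.1 + 135.3 + 89.9 + 18.0 + 1.0 + 0.0 = 338.3
TFR = 5 × 338.3 / 1000 = 1.6915

1.69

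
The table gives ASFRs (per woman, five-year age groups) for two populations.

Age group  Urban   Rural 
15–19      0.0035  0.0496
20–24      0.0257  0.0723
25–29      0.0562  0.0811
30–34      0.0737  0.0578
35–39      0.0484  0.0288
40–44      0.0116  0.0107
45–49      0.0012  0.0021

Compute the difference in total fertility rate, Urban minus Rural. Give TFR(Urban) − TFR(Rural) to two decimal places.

-0.41

Urban:
  Sum of ASFRs = 0.0035 + 0.0257 + 0.0562 + 0.0737 + 0.0484 + 0.0116 + 0.0012 = 0.2203
  TFR = 5 × 0.2203 = 1.1015
Rural:
  Sum of ASFRs = 0.0496 + 0.0723 + 0.0811 + 0.0578 + 0.0288 + 0.0107 + 0.0021 = 0.3024
  TFR = 5 × 0.3024 = 1.512
Difference = 1.1015 − 1.512 = -0.4105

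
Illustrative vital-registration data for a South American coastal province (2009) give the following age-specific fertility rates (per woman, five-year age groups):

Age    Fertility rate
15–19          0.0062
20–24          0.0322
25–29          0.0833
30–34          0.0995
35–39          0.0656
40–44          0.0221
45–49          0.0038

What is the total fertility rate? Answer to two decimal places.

Sum of ASFRs = 0.0062 + 0.0322 + 0.0833 + 0.0995 + 0.0656 + 0.0221 + 0.0038 = 0.3127
TFR = 5 × 0.3127 = 1.5635

1.56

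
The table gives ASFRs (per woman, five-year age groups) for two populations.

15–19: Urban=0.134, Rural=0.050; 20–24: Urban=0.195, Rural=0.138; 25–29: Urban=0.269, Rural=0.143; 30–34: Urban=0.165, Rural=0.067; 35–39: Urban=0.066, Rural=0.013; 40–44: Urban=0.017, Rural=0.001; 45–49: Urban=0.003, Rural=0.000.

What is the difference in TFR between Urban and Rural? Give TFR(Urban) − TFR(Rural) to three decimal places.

Urban:
  Sum of ASFRs = 0.134 + 0.195 + 0.269 + 0.165 + 0.066 + 0.017 + 0.003 = 0.849
  TFR = 5 × 0.849 = 4.245
Rural:
  Sum of ASFRs = 0.050 + 0.138 + 0.143 + 0.067 + 0.013 + 0.001 + 0.000 = 0.412
  TFR = 5 × 0.412 = 2.06
Difference = 4.245 − 2.06 = 2.185

2.185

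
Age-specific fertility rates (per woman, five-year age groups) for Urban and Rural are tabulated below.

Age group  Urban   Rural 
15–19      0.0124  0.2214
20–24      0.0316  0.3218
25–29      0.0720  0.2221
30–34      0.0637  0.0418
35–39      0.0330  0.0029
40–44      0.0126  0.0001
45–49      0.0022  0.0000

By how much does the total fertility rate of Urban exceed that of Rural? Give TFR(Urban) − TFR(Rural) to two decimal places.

Urban:
  Sum of ASFRs = 0.0124 + 0.0316 + 0.0720 + 0.0637 + 0.0330 + 0.0126 + 0.0022 = 0.2275
  TFR = 5 × 0.2275 = 1.1375
Rural:
  Sum of ASFRs = 0.2214 + 0.3218 + 0.2221 + 0.0418 + 0.0029 + 0.0001 + 0.0000 = 0.8101
  TFR = 5 × 0.8101 = 4.0505
Difference = 1.1375 − 4.0505 = -2.913

-2.91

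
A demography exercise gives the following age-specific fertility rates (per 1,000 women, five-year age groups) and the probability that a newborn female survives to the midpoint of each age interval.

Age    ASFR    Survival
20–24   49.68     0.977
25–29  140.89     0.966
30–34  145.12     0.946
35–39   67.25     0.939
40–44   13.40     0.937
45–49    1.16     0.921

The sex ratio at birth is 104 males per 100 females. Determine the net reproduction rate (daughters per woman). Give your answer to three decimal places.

0.977

Proportion female at birth = 100 / (100 + 104) = 0.49020.
Survival-weighted fertility by age (5·fₓ·Sₓ):
  20–24: 5 × 49.68/1000 × 0.977 = 0.24269
  25–29: 5 × 140.89/1000 × 0.966 = 0.68050
  30–34: 5 × 145.12/1000 × 0.946 = 0.68642
  35–39: 5 × 67.25/1000 × 0.939 = 0.31574
  40–44: 5 × 13.40/1000 × 0.937 = 0.06278
  45–49: 5 × 1.16/1000 × 0.921 = 0.00534
Sum = 1.99347
NRR = 0.49020 × 1.99347 = 0.97720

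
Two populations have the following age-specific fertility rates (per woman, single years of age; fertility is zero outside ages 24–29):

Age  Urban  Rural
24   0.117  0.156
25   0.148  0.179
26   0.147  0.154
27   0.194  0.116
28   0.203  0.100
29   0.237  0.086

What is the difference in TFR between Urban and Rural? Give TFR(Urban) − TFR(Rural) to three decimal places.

Urban:
  Sum of ASFRs = 0.117 + 0.148 + 0.147 + 0.194 + 0.203 + 0.237 = 1.046
  TFR = 1.046
Rural:
  Sum of ASFRs = 0.156 + 0.179 + 0.154 + 0.116 + 0.100 + 0.086 = 0.791
  TFR = 0.791
Difference = 1.046 − 0.791 = 0.255

0.255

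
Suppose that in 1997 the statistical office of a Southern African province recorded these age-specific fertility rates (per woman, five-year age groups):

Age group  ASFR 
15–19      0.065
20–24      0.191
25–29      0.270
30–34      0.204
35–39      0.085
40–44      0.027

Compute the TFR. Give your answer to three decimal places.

4.210

Sum of ASFRs = 0.065 + 0.191 + 0.270 + 0.204 + 0.085 + 0.027 = 0.842
TFR = 5 × 0.842 = 4.21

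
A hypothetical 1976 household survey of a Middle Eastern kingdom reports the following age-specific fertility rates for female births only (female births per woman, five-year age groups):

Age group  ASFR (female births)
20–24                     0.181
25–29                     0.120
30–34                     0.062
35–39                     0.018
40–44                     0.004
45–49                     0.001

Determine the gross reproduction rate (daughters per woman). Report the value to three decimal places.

1.930

Sum of female ASFRs = 0.181 + 0.120 + 0.062 + 0.018 + 0.004 + 0.001 = 0.386
GRR = 5 × 0.386 = 1.93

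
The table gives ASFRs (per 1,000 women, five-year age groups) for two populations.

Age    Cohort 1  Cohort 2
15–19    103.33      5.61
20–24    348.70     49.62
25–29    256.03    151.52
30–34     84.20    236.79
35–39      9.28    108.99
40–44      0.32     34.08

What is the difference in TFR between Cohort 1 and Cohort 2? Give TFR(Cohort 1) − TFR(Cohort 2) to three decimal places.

1.076

Cohort 1:
  Sum of ASFRs = 103.33 + 348.70 + 256.03 + 84.20 + 9.28 + 0.32 = 801.86
  TFR = 5 × 801.86 / 1000 = 4.0093
Cohort 2:
  Sum of ASFRs = 5.61 + 49.62 + 151.52 + 236.79 + 108.99 + 34.08 = 586.61
  TFR = 5 × 586.61 / 1000 = 2.93305
Difference = 4.0093 − 2.93305 = 1.07625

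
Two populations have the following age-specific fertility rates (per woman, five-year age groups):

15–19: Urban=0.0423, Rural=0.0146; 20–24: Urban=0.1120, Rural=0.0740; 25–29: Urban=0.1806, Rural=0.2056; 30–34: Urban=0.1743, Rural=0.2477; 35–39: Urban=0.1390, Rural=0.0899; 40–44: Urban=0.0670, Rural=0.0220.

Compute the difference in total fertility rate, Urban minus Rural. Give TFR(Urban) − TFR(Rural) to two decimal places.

Urban:
  Sum of ASFRs = 0.0423 + 0.1120 + 0.1806 + 0.1743 + 0.1390 + 0.0670 = 0.7152
  TFR = 5 × 0.7152 = 3.576
Rural:
  Sum of ASFRs = 0.0146 + 0.0740 + 0.2056 + 0.2477 + 0.0899 + 0.0220 = 0.6538
  TFR = 5 × 0.6538 = 3.269
Difference = 3.576 − 3.269 = 0.307

0.31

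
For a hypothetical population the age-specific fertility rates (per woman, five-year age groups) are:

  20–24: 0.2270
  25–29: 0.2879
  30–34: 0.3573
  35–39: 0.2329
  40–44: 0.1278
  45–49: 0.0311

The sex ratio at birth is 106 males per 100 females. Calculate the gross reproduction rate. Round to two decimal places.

3.07

Proportion female at birth = 100 / (100 + 106) = 0.48544.
Sum of ASFRs = 0.2270 + 0.2879 + 0.3573 + 0.2329 + 0.1278 + 0.0311 = 1.2640
TFR = 5 × 1.2640 = 6.32
GRR = 0.48544 × 6.32 = 3.06798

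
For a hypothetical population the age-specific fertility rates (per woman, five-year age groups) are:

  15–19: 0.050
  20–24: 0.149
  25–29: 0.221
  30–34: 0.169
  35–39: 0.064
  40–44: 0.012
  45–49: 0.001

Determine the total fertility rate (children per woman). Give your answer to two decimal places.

3.33

Sum of ASFRs = 0.050 + 0.149 + 0.221 + 0.169 + 0.064 + 0.012 + 0.001 = 0.666
TFR = 5 × 0.666 = 3.33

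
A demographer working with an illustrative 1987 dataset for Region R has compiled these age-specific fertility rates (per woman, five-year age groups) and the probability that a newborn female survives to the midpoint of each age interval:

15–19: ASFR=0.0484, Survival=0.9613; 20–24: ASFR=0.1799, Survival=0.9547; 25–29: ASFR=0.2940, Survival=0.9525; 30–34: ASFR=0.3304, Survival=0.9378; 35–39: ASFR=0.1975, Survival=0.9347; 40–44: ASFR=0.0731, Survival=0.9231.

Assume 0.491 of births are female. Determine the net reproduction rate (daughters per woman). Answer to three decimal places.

Proportion female at birth = 0.491.
Per-age-group product (5 × ASFR × survival probability):
  15–19: 5 × 0.0484 × 0.9613 = 0.23263
  20–24: 5 × 0.1799 × 0.9547 = 0.85875
  25–29: 5 × 0.2940 × 0.9525 = 1.40018
  30–34: 5 × 0.3304 × 0.9378 = 1.54925
  35–39: 5 × 0.1975 × 0.9347 = 0.92302
  40–44: 5 × 0.0731 × 0.9231 = 0.33739
Sum = 5.30122
NRR = 0.491 × 5.30122 = 2.60290
With NRR above 1 the population is above replacement fertility.

2.603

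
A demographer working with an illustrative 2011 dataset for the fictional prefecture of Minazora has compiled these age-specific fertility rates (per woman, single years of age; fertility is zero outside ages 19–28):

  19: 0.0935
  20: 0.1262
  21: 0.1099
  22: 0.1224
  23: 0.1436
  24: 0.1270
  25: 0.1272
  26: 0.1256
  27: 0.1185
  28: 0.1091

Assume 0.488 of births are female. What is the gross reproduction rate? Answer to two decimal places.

Proportion female at birth = 0.488.
Sum of ASFRs = 0.0935 + 0.1262 + 0.1099 + 0.1224 + 0.1436 + 0.1270 + 0.1272 + 0.1256 + 0.1185 + 0.1091 = 1.2030
TFR = 1.203
GRR = 0.488 × 1.203 = 0.58706

0.59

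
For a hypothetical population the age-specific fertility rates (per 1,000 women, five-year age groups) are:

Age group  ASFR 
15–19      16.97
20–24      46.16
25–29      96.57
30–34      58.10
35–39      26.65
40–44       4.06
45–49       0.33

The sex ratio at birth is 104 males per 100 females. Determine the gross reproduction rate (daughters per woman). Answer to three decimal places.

0.610

Proportion female at birth = 100 / (100 + 104) = 0.49020.
Sum of ASFRs = 16.97 + 46.16 + 96.57 + 58.10 + 26.65 + 4.06 + 0.33 = 248.84
TFR = 5 × 248.84 / 1000 = 1.2442
GRR = 0.49020 × 1.2442 = 0.60991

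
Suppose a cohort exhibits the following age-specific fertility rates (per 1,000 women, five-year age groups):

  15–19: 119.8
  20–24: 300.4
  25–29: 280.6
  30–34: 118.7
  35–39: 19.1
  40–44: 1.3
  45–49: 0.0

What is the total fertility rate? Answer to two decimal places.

Sum of ASFRs = 119.8 + 300.4 + 280.6 + 118.7 + 19.1 + 1.3 + 0.0 = 839.9
TFR = 5 × 839.9 / 1000 = 4.1995

4.20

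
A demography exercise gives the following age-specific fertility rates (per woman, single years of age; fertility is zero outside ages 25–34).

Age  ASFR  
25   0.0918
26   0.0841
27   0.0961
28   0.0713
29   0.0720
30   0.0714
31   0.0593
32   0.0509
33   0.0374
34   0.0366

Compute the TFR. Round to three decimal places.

0.671

Sum of ASFRs = 0.0918 + 0.0841 + 0.0961 + 0.0713 + 0.0720 + 0.0714 + 0.0593 + 0.0509 + 0.0374 + 0.0366 = 0.6709
TFR = 0.6709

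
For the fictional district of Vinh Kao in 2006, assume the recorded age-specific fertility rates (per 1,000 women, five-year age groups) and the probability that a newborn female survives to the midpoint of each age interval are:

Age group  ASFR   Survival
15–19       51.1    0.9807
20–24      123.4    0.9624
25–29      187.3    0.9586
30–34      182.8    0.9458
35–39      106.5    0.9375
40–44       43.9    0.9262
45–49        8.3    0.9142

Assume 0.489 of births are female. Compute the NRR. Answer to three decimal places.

1.637

Proportion female at birth = 0.489.
Survival-weighted fertility by age (5·fₓ·Sₓ):
  15–19: 5 × 51.1/1000 × 0.9807 = 0.25057
  20–24: 5 × 123.4/1000 × 0.9624 = 0.59380
  25–29: 5 × 187.3/1000 × 0.9586 = 0.89773
  30–34: 5 × 182.8/1000 × 0.9458 = 0.86446
  35–39: 5 × 106.5/1000 × 0.9375 = 0.49922
  40–44: 5 × 43.9/1000 × 0.9262 = 0.20330
  45–49: 5 × 8.3/1000 × 0.9142 = 0.03794
Sum = 3.34702
NRR = 0.489 × 3.34702 = 1.63669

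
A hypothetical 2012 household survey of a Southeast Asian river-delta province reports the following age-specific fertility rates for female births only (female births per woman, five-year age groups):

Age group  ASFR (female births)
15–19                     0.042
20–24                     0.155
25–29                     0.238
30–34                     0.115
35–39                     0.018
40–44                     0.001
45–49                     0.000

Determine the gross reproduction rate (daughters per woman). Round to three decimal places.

Sum of female ASFRs = 0.042 + 0.155 + 0.238 + 0.115 + 0.018 + 0.001 + 0.000 = 0.569
GRR = 5 × 0.569 = 2.845

2.845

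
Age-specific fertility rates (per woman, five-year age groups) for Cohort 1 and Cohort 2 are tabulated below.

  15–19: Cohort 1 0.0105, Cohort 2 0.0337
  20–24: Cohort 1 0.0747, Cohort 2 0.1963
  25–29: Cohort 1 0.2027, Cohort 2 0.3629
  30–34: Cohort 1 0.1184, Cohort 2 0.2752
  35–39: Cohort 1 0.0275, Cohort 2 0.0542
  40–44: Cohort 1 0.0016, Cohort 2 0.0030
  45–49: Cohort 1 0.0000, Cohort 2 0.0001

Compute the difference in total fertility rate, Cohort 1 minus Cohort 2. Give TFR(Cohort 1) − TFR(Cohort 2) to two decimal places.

-2.45

Cohort 1:
  Sum of ASFRs = 0.0105 + 0.0747 + 0.2027 + 0.1184 + 0.0275 + 0.0016 + 0.0000 = 0.4354
  TFR = 5 × 0.4354 = 2.177
Cohort 2:
  Sum of ASFRs = 0.0337 + 0.1963 + 0.3629 + 0.2752 + 0.0542 + 0.0030 + 0.0001 = 0.9254
  TFR = 5 × 0.9254 = 4.627
Difference = 2.177 − 4.627 = -2.45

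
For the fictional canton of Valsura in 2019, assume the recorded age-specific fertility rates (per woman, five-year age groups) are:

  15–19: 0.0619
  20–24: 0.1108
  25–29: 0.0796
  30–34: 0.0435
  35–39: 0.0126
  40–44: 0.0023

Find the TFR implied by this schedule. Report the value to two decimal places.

Sum of ASFRs = 0.0619 + 0.1108 + 0.0796 + 0.0435 + 0.0126 + 0.0023 = 0.3107
TFR = 5 × 0.3107 = 1.5535

1.55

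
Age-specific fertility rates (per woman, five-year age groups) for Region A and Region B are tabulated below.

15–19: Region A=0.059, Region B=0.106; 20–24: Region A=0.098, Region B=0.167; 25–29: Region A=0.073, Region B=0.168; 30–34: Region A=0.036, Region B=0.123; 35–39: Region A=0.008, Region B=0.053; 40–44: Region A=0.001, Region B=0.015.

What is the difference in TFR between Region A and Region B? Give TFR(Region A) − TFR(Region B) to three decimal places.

Region A:
  Sum of ASFRs = 0.059 + 0.098 + 0.073 + 0.036 + 0.008 + 0.001 = 0.275
  TFR = 5 × 0.275 = 1.375
Region B:
  Sum of ASFRs = 0.106 + 0.167 + 0.168 + 0.123 + 0.053 + 0.015 = 0.632
  TFR = 5 × 0.632 = 3.16
Difference = 1.375 − 3.16 = -1.785

-1.785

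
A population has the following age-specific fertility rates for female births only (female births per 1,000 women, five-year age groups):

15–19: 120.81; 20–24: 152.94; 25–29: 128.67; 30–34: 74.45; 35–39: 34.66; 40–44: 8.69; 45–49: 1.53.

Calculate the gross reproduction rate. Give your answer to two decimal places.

Sum of female ASFRs = 120.81 + 152.94 + 128.67 + 74.45 + 34.66 + 8.69 + 1.53 = 521.75
GRR = 5 × 521.75 / 1000 = 2.60875

2.61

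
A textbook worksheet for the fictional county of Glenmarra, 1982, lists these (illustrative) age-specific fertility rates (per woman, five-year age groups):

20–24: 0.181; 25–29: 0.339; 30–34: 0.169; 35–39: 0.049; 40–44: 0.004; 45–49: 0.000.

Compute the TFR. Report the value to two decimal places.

Sum of ASFRs = 0.181 + 0.339 + 0.169 + 0.049 + 0.004 + 0.000 = 0.742
TFR = 5 × 0.742 = 3.71

3.71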